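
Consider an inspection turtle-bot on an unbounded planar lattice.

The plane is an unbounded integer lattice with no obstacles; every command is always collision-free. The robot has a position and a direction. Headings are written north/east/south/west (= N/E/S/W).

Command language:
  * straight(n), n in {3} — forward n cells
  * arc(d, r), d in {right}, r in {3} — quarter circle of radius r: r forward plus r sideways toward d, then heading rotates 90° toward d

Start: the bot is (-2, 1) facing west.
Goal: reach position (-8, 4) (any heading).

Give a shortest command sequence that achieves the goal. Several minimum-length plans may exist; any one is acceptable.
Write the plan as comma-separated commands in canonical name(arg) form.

start: (-2, 1) facing west
[1] after straight(3): (-5, 1) facing west
[2] after arc(right, 3): (-8, 4) facing north
minimal: 2 command(s), checked below 2.

straight(3), arc(right, 3)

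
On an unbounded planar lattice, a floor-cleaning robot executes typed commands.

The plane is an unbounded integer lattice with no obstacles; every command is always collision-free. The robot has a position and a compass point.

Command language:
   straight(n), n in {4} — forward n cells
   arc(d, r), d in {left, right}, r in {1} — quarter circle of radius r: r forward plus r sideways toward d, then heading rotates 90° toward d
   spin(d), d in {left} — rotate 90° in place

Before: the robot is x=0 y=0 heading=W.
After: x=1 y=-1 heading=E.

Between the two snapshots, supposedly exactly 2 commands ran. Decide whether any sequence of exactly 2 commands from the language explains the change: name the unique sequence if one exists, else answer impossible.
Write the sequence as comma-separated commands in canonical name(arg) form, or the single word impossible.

spin(left), arc(left, 1)

key: order matters: swapping spin(left) and arc(left, 1) lands elsewhere
t0: x=0 y=0 heading=W
[1] after spin(left): x=0 y=0 heading=S
[2] after arc(left, 1): x=1 y=-1 heading=E
uniquely the one of 16 2-step routes that fits.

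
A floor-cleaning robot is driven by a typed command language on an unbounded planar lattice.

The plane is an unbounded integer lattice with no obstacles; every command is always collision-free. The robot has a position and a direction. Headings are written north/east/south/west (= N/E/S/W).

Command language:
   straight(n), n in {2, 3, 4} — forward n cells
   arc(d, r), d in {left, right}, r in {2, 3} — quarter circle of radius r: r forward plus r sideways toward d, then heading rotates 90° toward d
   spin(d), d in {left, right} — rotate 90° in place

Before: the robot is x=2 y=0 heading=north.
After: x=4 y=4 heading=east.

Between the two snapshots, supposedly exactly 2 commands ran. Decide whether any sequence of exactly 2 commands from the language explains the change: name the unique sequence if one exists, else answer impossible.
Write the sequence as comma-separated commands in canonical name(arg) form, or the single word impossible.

key: order matters: swapping straight(2) and arc(right, 2) lands elsewhere
begin: x=2 y=0 heading=north
[1] after straight(2): x=2 y=2 heading=north
[2] after arc(right, 2): x=4 y=4 heading=east
uniquely the one of 81 2-step routes that fits.

straight(2), arc(right, 2)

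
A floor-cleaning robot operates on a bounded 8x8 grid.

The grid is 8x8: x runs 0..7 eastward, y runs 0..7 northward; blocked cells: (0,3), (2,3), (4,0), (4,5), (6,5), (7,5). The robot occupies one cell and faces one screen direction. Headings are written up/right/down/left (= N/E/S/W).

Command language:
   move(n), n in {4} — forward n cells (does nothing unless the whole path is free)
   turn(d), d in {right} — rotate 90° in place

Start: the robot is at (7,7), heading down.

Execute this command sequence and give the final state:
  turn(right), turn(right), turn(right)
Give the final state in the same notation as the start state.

start: at (7,7), heading down
step 1 (turn(right)): at (7,7), heading left
step 2 (turn(right)): at (7,7), heading up
step 3 (turn(right)): at (7,7), heading right

at (7,7), heading right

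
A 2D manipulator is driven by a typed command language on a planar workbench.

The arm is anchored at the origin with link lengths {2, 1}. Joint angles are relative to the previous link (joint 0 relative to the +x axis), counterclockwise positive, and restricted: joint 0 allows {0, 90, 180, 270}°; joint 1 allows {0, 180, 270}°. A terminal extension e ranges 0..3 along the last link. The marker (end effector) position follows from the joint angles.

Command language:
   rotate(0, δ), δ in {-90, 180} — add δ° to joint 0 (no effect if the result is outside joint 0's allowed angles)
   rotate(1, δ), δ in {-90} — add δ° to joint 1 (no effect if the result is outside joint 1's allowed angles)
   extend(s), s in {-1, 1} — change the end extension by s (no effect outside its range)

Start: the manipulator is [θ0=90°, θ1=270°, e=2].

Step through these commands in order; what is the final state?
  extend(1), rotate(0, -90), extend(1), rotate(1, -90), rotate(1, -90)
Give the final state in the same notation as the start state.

[θ0=0°, θ1=180°, e=3]

initial: [θ0=90°, θ1=270°, e=2]
step 1 (extend(1)): [θ0=90°, θ1=270°, e=3]
step 2 (rotate(0, -90)): [θ0=0°, θ1=270°, e=3]
step 3 (extend(1)): [θ0=0°, θ1=270°, e=3]
step 4 (rotate(1, -90)): [θ0=0°, θ1=180°, e=3]
step 5 (rotate(1, -90)): [θ0=0°, θ1=180°, e=3]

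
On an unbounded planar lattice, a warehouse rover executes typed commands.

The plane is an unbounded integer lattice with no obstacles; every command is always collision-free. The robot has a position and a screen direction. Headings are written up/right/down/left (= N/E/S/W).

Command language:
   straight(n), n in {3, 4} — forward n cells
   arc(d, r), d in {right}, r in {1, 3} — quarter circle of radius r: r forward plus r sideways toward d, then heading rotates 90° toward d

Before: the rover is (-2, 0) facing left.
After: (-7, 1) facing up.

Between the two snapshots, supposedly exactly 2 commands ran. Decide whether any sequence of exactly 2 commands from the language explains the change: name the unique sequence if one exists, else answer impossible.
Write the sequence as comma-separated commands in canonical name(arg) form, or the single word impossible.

straight(4), arc(right, 1)

key: running arc(right, 1) before straight(4) would end elsewhere — order is forced
start: (-2, 0) facing left
t=1 straight(4) ⇒ (-6, 0) facing left
t=2 arc(right, 1) ⇒ (-7, 1) facing up
no other 2-command option fits: unique.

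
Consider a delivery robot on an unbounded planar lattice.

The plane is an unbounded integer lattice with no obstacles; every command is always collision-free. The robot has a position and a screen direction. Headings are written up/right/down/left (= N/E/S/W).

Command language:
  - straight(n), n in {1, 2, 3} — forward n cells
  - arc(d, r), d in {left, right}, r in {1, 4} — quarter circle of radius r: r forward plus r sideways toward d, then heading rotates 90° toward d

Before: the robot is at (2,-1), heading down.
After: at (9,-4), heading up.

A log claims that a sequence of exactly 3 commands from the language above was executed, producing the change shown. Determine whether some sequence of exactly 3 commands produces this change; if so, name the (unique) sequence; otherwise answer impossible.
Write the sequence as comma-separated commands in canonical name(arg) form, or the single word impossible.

key: running arc(left, 1) before arc(left, 4) would end elsewhere — order is forced
begin: at (2,-1), heading down
step 1 (arc(left, 4)): at (6,-5), heading right
step 2 (straight(2)): at (8,-5), heading right
step 3 (arc(left, 1)): at (9,-4), heading up
no other 3-command option fits: unique.

arc(left, 4), straight(2), arc(left, 1)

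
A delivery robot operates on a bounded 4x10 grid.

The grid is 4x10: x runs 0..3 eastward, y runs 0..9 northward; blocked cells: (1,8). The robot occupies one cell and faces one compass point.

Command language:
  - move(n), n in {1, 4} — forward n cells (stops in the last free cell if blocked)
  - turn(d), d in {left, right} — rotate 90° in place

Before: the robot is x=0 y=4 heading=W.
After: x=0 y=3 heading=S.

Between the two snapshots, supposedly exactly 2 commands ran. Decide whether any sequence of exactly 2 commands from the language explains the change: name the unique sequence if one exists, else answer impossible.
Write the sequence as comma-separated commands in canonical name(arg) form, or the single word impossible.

turn(left), move(1)

key: cell and facing (now S) both changed — the 2 commands mix motion and turning
from: x=0 y=4 heading=W
[1] after turn(left): x=0 y=4 heading=S
[2] after move(1): x=0 y=3 heading=S
no rival 2-sequence matches.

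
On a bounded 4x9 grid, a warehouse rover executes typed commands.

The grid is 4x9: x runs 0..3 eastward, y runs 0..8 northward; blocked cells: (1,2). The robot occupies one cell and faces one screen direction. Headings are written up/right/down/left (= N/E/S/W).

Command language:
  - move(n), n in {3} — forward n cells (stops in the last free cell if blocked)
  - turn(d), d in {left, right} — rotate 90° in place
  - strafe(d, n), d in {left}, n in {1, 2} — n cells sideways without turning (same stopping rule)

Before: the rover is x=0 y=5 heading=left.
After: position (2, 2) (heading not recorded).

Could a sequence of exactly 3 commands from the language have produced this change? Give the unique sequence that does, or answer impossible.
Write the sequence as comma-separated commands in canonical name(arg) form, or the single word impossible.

turn(left), strafe(left, 2), move(3)

key: order matters: swapping turn(left) and move(3) lands elsewhere
from: x=0 y=5 heading=left
1. turn(left) → x=0 y=5 heading=down
2. strafe(left, 2) → x=2 y=5 heading=down
3. move(3) → x=2 y=2 heading=down
all 125 alternatives checked — unique.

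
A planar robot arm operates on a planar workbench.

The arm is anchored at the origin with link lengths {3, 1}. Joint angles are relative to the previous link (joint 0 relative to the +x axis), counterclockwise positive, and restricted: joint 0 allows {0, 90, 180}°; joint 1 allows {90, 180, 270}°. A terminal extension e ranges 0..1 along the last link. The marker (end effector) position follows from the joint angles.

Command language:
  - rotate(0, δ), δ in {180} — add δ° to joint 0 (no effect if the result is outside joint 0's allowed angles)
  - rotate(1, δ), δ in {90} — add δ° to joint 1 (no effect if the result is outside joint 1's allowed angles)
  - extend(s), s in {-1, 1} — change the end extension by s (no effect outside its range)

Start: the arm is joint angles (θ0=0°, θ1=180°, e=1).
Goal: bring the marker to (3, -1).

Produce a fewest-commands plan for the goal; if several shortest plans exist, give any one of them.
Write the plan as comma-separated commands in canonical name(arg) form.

begin: joint angles (θ0=0°, θ1=180°, e=1)
step 1 (extend(-1)): joint angles (θ0=0°, θ1=180°, e=0)
step 2 (rotate(1, 90)): joint angles (θ0=0°, θ1=270°, e=0)
minimal: 2 command(s), checked below 2.

extend(-1), rotate(1, 90)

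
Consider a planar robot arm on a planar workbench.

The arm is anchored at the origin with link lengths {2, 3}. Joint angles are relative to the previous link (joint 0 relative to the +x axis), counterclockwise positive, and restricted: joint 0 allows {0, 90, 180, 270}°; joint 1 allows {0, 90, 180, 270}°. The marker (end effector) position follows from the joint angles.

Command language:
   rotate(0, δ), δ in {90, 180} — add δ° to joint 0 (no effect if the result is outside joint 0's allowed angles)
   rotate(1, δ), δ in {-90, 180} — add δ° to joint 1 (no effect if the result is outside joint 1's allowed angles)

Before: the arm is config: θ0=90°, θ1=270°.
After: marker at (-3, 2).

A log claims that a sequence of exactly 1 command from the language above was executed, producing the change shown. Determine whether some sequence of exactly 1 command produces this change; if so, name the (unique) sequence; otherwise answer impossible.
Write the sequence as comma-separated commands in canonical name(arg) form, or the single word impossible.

start: config: θ0=90°, θ1=270°
t=1 rotate(1, 180) ⇒ config: θ0=90°, θ1=90°
no other 1-command option fits: unique.

rotate(1, 180)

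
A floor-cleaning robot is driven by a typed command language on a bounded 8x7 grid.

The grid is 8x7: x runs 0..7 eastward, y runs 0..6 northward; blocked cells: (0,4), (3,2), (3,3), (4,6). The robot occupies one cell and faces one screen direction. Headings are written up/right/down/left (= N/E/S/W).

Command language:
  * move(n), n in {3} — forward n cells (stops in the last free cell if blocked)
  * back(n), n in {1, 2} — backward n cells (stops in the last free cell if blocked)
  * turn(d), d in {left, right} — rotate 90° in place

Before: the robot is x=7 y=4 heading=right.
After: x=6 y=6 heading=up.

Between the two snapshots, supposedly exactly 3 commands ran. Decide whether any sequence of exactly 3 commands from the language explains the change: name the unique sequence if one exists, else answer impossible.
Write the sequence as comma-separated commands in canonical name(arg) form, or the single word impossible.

key: position moved to (6,6) AND the heading swung to N — translation plus rotation needed
from: x=7 y=4 heading=right
1. back(1) → x=6 y=4 heading=right
2. turn(left) → x=6 y=4 heading=up
3. move(3) → x=6 y=6 heading=up
no other 3-command option fits: unique.

back(1), turn(left), move(3)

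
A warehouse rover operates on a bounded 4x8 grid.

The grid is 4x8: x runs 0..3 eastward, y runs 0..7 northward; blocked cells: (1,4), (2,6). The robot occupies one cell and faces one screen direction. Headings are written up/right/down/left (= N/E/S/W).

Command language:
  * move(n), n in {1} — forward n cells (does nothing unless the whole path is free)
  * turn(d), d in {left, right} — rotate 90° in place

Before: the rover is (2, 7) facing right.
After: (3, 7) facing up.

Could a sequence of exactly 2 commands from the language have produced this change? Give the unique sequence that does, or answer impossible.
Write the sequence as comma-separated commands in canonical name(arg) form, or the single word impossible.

move(1), turn(left)

key: order matters: swapping move(1) and turn(left) lands elsewhere
start: (2, 7) facing right
step 1 (move(1)): (3, 7) facing right
step 2 (turn(left)): (3, 7) facing up
uniquely the one of 9 2-step routes that fits.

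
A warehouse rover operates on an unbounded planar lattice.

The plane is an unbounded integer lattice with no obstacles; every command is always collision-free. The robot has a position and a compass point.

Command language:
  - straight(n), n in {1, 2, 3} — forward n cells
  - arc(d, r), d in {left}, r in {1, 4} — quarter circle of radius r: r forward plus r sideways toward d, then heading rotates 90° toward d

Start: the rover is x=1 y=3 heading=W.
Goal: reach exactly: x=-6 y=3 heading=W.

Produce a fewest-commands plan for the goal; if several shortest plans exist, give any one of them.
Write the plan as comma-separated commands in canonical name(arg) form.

straight(1), straight(3), straight(3)

begin: x=1 y=3 heading=W
t=1 straight(1) ⇒ x=0 y=3 heading=W
t=2 straight(3) ⇒ x=-3 y=3 heading=W
t=3 straight(3) ⇒ x=-6 y=3 heading=W
minimal: 3 command(s), checked below 3.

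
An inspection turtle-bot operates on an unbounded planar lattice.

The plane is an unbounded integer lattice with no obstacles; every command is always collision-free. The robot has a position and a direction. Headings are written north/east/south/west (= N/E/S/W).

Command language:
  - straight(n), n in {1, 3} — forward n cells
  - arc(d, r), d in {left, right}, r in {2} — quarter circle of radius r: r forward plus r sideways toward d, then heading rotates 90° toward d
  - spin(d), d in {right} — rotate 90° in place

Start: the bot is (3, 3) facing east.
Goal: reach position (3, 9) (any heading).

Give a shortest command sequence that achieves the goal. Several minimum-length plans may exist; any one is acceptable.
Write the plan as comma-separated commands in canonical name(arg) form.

from: (3, 3) facing east
step 1 (arc(left, 2)): (5, 5) facing north
step 2 (straight(1)): (5, 6) facing north
step 3 (straight(1)): (5, 7) facing north
step 4 (arc(left, 2)): (3, 9) facing west
minimal: 4 command(s), checked below 4.

arc(left, 2), straight(1), straight(1), arc(left, 2)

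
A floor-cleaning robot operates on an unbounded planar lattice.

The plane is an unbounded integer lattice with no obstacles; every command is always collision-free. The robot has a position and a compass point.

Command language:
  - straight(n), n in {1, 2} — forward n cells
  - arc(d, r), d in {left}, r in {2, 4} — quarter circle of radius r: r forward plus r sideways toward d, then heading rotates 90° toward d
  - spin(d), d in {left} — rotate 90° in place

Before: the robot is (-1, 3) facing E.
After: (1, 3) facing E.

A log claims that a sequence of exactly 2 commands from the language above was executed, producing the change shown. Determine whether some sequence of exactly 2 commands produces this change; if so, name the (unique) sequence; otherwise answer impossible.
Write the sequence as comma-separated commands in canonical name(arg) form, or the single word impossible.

key: heading stays E — no command in the sequence turns
t0: (-1, 3) facing E
[1] after straight(1): (0, 3) facing E
[2] after straight(1): (1, 3) facing E
no other 2-command option fits: unique.

straight(1), straight(1)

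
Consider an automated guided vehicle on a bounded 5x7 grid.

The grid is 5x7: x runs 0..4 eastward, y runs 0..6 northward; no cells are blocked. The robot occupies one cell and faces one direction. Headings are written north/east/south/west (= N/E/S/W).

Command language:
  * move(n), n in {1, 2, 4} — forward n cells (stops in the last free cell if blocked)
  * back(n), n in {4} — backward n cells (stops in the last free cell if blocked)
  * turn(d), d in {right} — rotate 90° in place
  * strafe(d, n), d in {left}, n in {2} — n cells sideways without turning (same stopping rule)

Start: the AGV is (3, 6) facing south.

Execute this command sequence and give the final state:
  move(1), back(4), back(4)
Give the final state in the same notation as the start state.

(3, 6) facing south

start: (3, 6) facing south
t=1 move(1) ⇒ (3, 5) facing south
t=2 back(4) ⇒ (3, 6) facing south
t=3 back(4) ⇒ (3, 6) facing south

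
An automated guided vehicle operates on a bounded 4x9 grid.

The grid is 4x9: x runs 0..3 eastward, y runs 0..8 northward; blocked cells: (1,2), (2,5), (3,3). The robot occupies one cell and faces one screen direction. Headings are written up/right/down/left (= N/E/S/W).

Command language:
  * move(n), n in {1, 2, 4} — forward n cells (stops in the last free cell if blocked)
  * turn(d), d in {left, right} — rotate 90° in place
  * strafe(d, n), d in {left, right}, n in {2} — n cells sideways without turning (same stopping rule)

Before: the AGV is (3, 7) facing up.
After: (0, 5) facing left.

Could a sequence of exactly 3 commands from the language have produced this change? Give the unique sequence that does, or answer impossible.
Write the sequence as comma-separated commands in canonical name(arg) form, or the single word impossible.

key: running strafe(left, 2) before turn(left) would end elsewhere — order is forced
from: (3, 7) facing up
step 1 (turn(left)): (3, 7) facing left
step 2 (move(4)): (0, 7) facing left
step 3 (strafe(left, 2)): (0, 5) facing left
no other 3-command option fits: unique.

turn(left), move(4), strafe(left, 2)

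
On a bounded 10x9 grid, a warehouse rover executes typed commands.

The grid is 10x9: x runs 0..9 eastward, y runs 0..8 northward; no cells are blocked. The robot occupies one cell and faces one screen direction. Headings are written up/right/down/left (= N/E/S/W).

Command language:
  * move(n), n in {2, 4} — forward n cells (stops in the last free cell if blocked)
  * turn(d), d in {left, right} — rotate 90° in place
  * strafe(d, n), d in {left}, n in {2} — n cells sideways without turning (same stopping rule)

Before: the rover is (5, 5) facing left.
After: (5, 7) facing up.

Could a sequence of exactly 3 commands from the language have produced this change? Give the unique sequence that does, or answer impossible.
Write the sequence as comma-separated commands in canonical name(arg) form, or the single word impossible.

key: order matters: swapping strafe(left, 2) and move(4) lands elsewhere
begin: (5, 5) facing left
t=1 strafe(left, 2) ⇒ (5, 3) facing left
t=2 turn(right) ⇒ (5, 3) facing up
t=3 move(4) ⇒ (5, 7) facing up
all 125 alternatives checked — unique.

strafe(left, 2), turn(right), move(4)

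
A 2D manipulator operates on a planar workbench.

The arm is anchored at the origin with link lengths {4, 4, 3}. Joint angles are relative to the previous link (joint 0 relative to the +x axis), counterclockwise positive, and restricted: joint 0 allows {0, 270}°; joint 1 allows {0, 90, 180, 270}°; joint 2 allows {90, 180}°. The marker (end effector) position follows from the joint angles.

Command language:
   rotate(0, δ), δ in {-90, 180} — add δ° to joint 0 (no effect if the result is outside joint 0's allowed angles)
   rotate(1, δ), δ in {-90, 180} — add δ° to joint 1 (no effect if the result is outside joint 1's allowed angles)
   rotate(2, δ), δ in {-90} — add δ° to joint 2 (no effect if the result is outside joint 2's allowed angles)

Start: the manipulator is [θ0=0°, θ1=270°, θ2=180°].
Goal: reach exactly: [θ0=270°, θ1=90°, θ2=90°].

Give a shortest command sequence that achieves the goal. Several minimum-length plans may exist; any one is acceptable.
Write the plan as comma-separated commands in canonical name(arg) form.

begin: [θ0=0°, θ1=270°, θ2=180°]
t=1 rotate(0, -90) ⇒ [θ0=270°, θ1=270°, θ2=180°]
t=2 rotate(1, 180) ⇒ [θ0=270°, θ1=90°, θ2=180°]
t=3 rotate(2, -90) ⇒ [θ0=270°, θ1=90°, θ2=90°]
no 2-step plan works, so 3 is optimal.

rotate(0, -90), rotate(1, 180), rotate(2, -90)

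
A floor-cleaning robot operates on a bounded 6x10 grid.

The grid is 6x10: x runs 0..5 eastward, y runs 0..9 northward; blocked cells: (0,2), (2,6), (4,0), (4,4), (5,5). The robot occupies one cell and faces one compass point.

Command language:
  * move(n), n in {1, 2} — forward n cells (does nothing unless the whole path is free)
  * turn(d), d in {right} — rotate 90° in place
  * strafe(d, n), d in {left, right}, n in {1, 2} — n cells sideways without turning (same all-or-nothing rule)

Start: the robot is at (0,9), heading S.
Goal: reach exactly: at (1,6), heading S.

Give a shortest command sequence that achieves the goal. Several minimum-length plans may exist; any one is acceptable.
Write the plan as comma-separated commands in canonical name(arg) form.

move(1), strafe(left, 1), move(2)

t0: at (0,9), heading S
step 1 (move(1)): at (0,8), heading S
step 2 (strafe(left, 1)): at (1,8), heading S
step 3 (move(2)): at (1,6), heading S
minimal: 3 command(s), checked below 3.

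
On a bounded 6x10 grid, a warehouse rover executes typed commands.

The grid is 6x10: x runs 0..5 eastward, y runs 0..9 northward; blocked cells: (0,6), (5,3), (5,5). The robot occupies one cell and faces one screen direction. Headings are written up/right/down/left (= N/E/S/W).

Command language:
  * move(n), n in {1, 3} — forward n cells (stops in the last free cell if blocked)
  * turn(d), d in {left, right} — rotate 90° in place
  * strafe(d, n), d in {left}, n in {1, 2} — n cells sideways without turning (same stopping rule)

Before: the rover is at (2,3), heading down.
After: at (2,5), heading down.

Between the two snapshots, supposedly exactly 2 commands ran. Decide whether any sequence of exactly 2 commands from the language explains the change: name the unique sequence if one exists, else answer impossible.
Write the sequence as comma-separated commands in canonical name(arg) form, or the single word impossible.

all 36 sequences checked — none match.

impossible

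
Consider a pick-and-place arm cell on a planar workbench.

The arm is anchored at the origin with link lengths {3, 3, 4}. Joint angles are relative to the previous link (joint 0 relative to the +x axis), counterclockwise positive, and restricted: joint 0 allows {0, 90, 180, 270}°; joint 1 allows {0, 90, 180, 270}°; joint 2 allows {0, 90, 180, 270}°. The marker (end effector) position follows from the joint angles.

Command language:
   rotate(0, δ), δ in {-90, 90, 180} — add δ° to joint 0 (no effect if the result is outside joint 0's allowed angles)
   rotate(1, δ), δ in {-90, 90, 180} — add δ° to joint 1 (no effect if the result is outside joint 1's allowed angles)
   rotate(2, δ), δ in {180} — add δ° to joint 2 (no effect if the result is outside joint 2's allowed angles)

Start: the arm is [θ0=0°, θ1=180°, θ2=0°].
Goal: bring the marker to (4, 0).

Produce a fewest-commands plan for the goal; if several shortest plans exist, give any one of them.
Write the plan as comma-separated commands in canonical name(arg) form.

rotate(2, 180)

begin: [θ0=0°, θ1=180°, θ2=0°]
step 1 (rotate(2, 180)): [θ0=0°, θ1=180°, θ2=180°]
minimal: 1 command(s), checked below 1.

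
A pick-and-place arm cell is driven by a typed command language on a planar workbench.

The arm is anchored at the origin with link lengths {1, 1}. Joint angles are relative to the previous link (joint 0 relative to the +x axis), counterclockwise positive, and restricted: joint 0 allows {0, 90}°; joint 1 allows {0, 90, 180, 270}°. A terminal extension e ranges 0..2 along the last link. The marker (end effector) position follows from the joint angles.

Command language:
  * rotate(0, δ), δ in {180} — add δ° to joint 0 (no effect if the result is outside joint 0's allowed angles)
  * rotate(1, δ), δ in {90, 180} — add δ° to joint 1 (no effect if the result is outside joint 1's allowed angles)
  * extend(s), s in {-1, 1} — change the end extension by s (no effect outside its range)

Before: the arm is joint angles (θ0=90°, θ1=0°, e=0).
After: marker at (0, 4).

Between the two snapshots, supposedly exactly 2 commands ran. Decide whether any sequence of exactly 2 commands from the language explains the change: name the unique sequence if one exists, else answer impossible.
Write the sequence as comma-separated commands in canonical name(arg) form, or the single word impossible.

extend(1), extend(1)

start: joint angles (θ0=90°, θ1=0°, e=0)
1. extend(1) → joint angles (θ0=90°, θ1=0°, e=1)
2. extend(1) → joint angles (θ0=90°, θ1=0°, e=2)
all 25 alternatives checked — unique.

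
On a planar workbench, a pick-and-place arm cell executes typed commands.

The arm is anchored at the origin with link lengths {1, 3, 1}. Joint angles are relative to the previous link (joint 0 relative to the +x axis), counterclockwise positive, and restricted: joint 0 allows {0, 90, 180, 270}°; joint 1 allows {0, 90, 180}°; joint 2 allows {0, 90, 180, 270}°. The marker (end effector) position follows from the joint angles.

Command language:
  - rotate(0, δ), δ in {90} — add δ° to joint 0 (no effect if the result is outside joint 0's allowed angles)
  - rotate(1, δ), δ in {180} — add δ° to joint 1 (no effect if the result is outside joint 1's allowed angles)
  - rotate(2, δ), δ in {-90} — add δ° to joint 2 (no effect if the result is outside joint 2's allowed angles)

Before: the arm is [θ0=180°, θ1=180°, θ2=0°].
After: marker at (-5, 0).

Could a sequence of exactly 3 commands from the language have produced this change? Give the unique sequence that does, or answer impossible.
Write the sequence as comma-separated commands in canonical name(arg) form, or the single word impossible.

from: [θ0=180°, θ1=180°, θ2=0°]
t=1 rotate(1, 180) ⇒ [θ0=180°, θ1=0°, θ2=0°]
t=2 rotate(1, 180) ⇒ [θ0=180°, θ1=180°, θ2=0°]
t=3 rotate(1, 180) ⇒ [θ0=180°, θ1=0°, θ2=0°]
no rival 3-sequence matches.

rotate(1, 180), rotate(1, 180), rotate(1, 180)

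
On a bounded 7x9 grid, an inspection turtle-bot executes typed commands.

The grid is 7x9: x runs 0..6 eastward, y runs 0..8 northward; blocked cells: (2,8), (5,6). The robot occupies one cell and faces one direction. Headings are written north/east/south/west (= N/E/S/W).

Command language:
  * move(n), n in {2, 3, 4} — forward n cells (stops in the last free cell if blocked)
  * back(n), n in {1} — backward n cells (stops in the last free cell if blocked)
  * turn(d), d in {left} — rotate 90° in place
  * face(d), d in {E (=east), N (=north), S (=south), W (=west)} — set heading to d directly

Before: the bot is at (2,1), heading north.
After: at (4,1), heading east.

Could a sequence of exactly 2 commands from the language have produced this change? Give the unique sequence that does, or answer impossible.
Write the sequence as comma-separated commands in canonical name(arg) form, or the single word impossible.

key: running move(2) before face(E) would end elsewhere — order is forced
t0: at (2,1), heading north
t=1 face(E) ⇒ at (2,1), heading east
t=2 move(2) ⇒ at (4,1), heading east
no rival 2-sequence matches.

face(E), move(2)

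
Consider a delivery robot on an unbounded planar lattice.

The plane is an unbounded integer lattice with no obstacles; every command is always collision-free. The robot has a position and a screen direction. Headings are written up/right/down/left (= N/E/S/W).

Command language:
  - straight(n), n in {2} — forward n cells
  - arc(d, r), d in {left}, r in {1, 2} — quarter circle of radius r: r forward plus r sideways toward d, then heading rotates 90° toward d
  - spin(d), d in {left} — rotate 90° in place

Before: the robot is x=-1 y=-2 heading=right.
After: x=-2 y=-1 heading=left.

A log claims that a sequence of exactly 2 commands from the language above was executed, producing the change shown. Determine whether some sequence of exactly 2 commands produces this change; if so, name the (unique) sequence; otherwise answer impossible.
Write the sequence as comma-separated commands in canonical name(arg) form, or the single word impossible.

spin(left), arc(left, 1)

key: position moved to (-2,-1) AND the heading swung to W — translation plus rotation needed
t0: x=-1 y=-2 heading=right
[1] after spin(left): x=-1 y=-2 heading=up
[2] after arc(left, 1): x=-2 y=-1 heading=left
uniquely the one of 16 2-step routes that fits.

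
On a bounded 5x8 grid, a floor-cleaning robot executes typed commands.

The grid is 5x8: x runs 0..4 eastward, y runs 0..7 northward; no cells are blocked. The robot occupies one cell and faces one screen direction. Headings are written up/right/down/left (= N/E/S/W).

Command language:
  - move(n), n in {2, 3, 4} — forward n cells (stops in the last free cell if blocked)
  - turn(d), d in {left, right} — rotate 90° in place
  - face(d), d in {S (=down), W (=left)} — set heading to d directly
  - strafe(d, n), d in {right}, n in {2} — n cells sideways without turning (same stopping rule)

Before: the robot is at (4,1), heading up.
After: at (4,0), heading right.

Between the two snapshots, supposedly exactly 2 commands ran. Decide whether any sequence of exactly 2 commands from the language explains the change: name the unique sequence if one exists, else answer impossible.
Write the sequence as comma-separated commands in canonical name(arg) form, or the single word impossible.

key: position moved to (4,0) AND the heading swung to E — translation plus rotation needed
begin: at (4,1), heading up
1. turn(right) → at (4,1), heading right
2. strafe(right, 2) → at (4,0), heading right
uniquely the one of 64 2-step routes that fits.

turn(right), strafe(right, 2)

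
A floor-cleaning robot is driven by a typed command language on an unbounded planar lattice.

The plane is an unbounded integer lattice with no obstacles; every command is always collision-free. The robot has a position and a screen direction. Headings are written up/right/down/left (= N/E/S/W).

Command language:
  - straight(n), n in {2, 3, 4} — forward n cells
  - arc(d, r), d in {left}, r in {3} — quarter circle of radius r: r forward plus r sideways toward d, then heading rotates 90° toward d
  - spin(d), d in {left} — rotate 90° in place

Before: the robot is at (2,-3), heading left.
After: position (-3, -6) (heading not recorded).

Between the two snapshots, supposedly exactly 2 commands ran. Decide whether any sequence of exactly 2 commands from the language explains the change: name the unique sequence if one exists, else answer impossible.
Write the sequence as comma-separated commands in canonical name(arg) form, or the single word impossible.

key: running arc(left, 3) before straight(2) would end elsewhere — order is forced
start: at (2,-3), heading left
step 1 (straight(2)): at (0,-3), heading left
step 2 (arc(left, 3)): at (-3,-6), heading down
uniquely the one of 25 2-step routes that fits.

straight(2), arc(left, 3)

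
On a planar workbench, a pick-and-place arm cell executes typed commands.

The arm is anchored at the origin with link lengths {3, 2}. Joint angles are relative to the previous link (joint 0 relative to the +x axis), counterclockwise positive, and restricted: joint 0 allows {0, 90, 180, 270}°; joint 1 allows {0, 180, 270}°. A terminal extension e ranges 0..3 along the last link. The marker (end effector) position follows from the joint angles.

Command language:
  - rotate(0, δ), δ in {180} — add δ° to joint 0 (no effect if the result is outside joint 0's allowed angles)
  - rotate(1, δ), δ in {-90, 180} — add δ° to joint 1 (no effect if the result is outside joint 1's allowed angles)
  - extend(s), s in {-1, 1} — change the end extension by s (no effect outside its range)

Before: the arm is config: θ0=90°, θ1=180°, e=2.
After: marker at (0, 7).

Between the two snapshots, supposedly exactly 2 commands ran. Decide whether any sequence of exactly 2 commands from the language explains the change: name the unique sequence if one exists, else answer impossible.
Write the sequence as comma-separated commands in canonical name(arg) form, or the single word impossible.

rotate(1, -90), rotate(1, 180)

key: running rotate(1, 180) before rotate(1, -90) would end elsewhere — order is forced
t0: config: θ0=90°, θ1=180°, e=2
[1] after rotate(1, -90): config: θ0=90°, θ1=180°, e=2
[2] after rotate(1, 180): config: θ0=90°, θ1=0°, e=2
no rival 2-sequence matches.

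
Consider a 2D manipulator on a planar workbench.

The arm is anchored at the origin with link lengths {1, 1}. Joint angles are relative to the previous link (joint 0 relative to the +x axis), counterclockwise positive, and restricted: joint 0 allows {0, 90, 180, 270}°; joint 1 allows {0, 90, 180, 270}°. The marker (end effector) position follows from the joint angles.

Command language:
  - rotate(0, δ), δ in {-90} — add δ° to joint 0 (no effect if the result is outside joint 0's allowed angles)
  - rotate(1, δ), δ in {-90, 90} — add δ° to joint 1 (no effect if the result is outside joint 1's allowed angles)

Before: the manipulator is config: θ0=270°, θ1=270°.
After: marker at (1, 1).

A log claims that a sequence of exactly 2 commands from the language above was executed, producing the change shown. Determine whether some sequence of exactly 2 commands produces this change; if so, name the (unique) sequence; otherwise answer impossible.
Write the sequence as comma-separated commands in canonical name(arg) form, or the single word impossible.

rotate(0, -90), rotate(0, -90)

t0: config: θ0=270°, θ1=270°
1. rotate(0, -90) → config: θ0=180°, θ1=270°
2. rotate(0, -90) → config: θ0=90°, θ1=270°
uniquely the one of 9 2-step routes that fits.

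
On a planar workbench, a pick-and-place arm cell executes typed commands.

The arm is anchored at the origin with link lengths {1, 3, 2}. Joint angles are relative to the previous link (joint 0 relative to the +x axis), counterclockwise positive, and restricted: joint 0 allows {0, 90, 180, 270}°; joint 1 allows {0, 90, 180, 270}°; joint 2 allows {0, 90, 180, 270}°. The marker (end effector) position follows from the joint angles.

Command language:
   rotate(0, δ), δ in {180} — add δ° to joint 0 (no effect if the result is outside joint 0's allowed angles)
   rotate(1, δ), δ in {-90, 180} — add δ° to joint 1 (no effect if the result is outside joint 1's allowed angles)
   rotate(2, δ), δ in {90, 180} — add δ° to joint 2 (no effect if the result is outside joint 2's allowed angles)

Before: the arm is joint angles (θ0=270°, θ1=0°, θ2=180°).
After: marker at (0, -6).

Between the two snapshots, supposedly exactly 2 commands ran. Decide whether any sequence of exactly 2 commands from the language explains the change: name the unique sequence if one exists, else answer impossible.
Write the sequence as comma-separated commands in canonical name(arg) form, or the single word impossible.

rotate(2, 90), rotate(2, 90)

start: joint angles (θ0=270°, θ1=0°, θ2=180°)
1. rotate(2, 90) → joint angles (θ0=270°, θ1=0°, θ2=270°)
2. rotate(2, 90) → joint angles (θ0=270°, θ1=0°, θ2=0°)
all 25 alternatives checked — unique.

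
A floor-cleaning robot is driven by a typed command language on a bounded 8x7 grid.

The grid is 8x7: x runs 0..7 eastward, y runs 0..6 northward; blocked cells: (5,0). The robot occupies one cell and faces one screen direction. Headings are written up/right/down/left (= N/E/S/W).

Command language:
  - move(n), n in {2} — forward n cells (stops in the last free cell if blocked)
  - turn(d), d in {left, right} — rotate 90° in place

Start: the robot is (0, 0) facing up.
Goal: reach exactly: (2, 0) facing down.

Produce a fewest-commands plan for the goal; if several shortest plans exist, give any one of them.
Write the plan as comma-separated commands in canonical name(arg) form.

turn(right), move(2), turn(right)

start: (0, 0) facing up
1. turn(right) → (0, 0) facing right
2. move(2) → (2, 0) facing right
3. turn(right) → (2, 0) facing down
shorter routes all fall short; 3 is best.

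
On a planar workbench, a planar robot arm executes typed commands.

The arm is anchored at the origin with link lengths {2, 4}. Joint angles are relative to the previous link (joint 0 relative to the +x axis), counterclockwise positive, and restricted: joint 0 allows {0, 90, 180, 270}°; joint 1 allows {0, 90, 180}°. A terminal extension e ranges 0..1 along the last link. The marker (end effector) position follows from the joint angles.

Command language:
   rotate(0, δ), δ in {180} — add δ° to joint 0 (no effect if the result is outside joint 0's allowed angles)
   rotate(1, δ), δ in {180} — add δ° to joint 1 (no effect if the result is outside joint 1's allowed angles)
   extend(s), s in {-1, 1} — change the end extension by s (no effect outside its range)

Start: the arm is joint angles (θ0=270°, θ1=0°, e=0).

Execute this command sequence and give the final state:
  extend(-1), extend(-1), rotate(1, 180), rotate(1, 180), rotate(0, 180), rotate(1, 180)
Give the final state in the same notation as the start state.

begin: joint angles (θ0=270°, θ1=0°, e=0)
t=1 extend(-1) ⇒ joint angles (θ0=270°, θ1=0°, e=0)
t=2 extend(-1) ⇒ joint angles (θ0=270°, θ1=0°, e=0)
t=3 rotate(1, 180) ⇒ joint angles (θ0=270°, θ1=180°, e=0)
t=4 rotate(1, 180) ⇒ joint angles (θ0=270°, θ1=0°, e=0)
t=5 rotate(0, 180) ⇒ joint angles (θ0=90°, θ1=0°, e=0)
t=6 rotate(1, 180) ⇒ joint angles (θ0=90°, θ1=180°, e=0)

joint angles (θ0=90°, θ1=180°, e=0)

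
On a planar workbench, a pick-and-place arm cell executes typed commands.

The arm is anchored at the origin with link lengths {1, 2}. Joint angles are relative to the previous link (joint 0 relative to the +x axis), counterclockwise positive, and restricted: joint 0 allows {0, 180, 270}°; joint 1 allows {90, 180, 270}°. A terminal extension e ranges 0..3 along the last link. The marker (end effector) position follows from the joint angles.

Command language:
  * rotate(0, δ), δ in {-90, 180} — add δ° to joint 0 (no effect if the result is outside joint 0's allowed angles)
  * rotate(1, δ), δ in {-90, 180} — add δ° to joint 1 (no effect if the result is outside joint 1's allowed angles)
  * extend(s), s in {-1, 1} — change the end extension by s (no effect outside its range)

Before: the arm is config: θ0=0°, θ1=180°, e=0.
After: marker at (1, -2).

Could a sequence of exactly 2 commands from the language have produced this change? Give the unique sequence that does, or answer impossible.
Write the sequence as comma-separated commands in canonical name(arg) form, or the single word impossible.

key: running rotate(1, 180) before rotate(1, -90) would end elsewhere — order is forced
t0: config: θ0=0°, θ1=180°, e=0
[1] after rotate(1, -90): config: θ0=0°, θ1=90°, e=0
[2] after rotate(1, 180): config: θ0=0°, θ1=270°, e=0
all 36 alternatives checked — unique.

rotate(1, -90), rotate(1, 180)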